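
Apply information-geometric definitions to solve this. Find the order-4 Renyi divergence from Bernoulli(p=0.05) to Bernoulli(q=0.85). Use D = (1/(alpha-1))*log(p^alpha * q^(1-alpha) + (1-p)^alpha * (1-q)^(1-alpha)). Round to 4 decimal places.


Renyi divergence of order alpha between Bernoulli distributions:
D = (1/(alpha-1))*log(p^alpha * q^(1-alpha) + (1-p)^alpha * (1-q)^(1-alpha)).
alpha = 4, p = 0.05, q = 0.85.
p^alpha * q^(1-alpha) = 0.05^4 * 0.85^-3 = 1e-05.
(1-p)^alpha * (1-q)^(1-alpha) = 0.95^4 * 0.15^-3 = 241.335185.
sum = 1e-05 + 241.335185 = 241.335195.
D = (1/3)*log(241.335195) = 1.8287

1.8287


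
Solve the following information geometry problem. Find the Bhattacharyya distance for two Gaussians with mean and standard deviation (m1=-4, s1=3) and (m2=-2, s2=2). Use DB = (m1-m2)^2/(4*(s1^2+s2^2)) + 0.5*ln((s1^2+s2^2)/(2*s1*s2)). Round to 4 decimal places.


Bhattacharyya distance between two Gaussians:
DB = (m1-m2)^2/(4*(s1^2+s2^2)) + (1/2)*ln((s1^2+s2^2)/(2*s1*s2)).
(m1-m2)^2 = (-2)^2 = 4.
s1^2+s2^2 = 9 + 4 = 13.
term1 = 4/52 = 0.076923.
term2 = 0.5*ln(13/12.0) = 0.040021.
DB = 0.076923 + 0.040021 = 0.1169

0.1169


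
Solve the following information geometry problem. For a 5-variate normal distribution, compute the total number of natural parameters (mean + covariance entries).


Exponential family dimension calculation:
For 5-dim MVN: mean has 5 params, covariance has 5*6/2 = 15 unique entries.
Total dim = 5 + 15 = 20.

20


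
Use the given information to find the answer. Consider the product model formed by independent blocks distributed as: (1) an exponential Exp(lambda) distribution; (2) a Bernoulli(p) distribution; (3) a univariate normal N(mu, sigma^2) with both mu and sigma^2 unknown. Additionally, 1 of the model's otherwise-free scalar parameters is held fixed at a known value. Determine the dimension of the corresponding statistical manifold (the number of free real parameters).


The dimension of a statistical manifold equals the number of free
(independent) real parameters of the model. For a product of independent
blocks the parameter counts add.
- exponential (lambda): 1.
- Bernoulli (p): 1.
- normal (mu, sigma^2): 2.
Total = 1 + 1 + 2 = 4.
1 parameter(s) fixed at known values: 4 - 1 = 3.
Dimension = 3

3


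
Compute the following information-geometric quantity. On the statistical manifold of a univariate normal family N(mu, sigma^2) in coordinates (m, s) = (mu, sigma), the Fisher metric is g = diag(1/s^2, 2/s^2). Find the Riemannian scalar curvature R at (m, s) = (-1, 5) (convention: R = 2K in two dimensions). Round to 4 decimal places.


The metric has the form g = (A dm^2 + B ds^2)/s^2 with A = 1, B = 2.
Substitute u = sqrt(A/B)*m: g = B*(du^2 + ds^2)/s^2, i.e. B times the
Poincare upper half-plane metric, which has constant Gaussian curvature -1.
Scaling a 2D metric by a constant c divides the Gaussian curvature by c,
so K = -1/B = -1/(2) = -0.5000 everywhere (the point (m, s) = (-1, 5) is irrelevant:
the curvature is constant).
Scalar curvature in dimension 2: R = 2K = -2/(2) = -1.0000.

-1.0000


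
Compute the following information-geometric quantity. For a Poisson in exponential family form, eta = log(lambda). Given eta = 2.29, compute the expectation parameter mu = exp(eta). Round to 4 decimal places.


Expectation parameter for Poisson exponential family:
mu = exp(eta).
eta = 2.29.
mu = exp(2.29) = 9.8749

9.8749


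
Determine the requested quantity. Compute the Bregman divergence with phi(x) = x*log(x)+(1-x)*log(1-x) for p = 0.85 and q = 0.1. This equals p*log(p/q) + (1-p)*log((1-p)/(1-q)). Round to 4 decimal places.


Bregman divergence with negative entropy generator:
D = p*log(p/q) + (1-p)*log((1-p)/(1-q)).
p = 0.85, q = 0.1.
p*log(p/q) = 0.85*log(0.85/0.1) = 1.819056.
(1-p)*log((1-p)/(1-q)) = 0.15*log(0.15/0.9) = -0.268764.
D = 1.819056 + -0.268764 = 1.5503

1.5503


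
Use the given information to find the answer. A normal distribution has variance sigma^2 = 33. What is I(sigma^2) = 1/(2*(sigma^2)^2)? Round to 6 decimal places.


Fisher information for variance: I(sigma^2) = 1/(2*sigma^4).
sigma^2 = 33, so sigma^4 = 1089.
I = 1/(2*1089) = 1/2178 = 0.000459

0.000459


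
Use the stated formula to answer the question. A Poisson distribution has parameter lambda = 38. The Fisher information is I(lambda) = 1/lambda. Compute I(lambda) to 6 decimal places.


Fisher information for Poisson: I(lambda) = 1/lambda.
lambda = 38.
I(lambda) = 1/38 = 0.026316

0.026316


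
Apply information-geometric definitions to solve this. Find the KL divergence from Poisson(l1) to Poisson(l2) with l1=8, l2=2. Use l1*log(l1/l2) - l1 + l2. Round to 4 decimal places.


KL divergence for Poisson:
KL = l1*log(l1/l2) - l1 + l2.
l1 = 8, l2 = 2.
log(8/2) = 1.386294.
l1*log(l1/l2) = 8 * 1.386294 = 11.090355.
KL = 11.090355 - 8 + 2 = 5.0904

5.0904


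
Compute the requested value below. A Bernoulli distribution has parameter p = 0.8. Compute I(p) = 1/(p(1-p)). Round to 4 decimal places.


For Bernoulli(p), Fisher information is I(p) = 1/(p*(1-p)).
p = 0.8, 1-p = 0.2.
p*(1-p) = 0.16.
I(p) = 1/0.16 = 6.2500

6.2500


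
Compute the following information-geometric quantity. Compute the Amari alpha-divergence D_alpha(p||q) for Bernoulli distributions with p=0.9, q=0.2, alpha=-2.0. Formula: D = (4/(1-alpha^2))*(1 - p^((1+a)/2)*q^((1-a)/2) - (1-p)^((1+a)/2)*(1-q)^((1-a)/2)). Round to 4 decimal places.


Amari alpha-divergence:
D = (4/(1-alpha^2))*(1 - p^((1+a)/2)*q^((1-a)/2) - (1-p)^((1+a)/2)*(1-q)^((1-a)/2)).
alpha = -2.0, p = 0.9, q = 0.2.
e1 = (1+alpha)/2 = -0.5, e2 = (1-alpha)/2 = 1.5.
t1 = p^e1 * q^e2 = 0.9^-0.5 * 0.2^1.5 = 0.094281.
t2 = (1-p)^e1 * (1-q)^e2 = 0.1^-0.5 * 0.8^1.5 = 2.262742.
4/(1-alpha^2) = -1.333333.
D = -1.333333*(1 - 0.094281 - 2.262742) = 1.8094

1.8094


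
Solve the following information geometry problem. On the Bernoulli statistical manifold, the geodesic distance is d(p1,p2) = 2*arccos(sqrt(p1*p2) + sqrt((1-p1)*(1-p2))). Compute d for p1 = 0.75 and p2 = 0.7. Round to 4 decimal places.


Geodesic distance on Bernoulli manifold:
d(p1,p2) = 2*arccos(sqrt(p1*p2) + sqrt((1-p1)*(1-p2))).
sqrt(p1*p2) = sqrt(0.75*0.7) = 0.724569.
sqrt((1-p1)*(1-p2)) = sqrt(0.25*0.3) = 0.273861.
arg = 0.724569 + 0.273861 = 0.99843.
d = 2*arccos(0.99843) = 0.1121

0.1121


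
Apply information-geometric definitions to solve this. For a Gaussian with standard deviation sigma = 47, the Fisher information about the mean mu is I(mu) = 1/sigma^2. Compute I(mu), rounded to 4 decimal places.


The Fisher information for the mean of a normal distribution is I(mu) = 1/sigma^2.
sigma = 47, so sigma^2 = 2209.
I(mu) = 1/2209 = 0.0005

0.0005


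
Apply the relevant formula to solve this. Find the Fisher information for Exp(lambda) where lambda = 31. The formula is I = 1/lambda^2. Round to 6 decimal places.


Fisher information for exponential: I(lambda) = 1/lambda^2.
lambda = 31, lambda^2 = 961.
I = 1/961 = 0.001041

0.001041


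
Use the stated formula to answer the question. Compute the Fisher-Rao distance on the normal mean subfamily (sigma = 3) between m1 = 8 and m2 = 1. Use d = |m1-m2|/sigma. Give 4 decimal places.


On the fixed-variance normal subfamily, geodesic distance = |m1-m2|/sigma.
|8 - 1| = 7.
sigma = 3.
d = 7/3 = 2.3333

2.3333


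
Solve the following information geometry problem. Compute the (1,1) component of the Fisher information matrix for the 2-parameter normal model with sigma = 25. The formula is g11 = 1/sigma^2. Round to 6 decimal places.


For the 2-parameter normal family, the Fisher metric has:
  g11 = 1/sigma^2, g22 = 2/sigma^2.
sigma = 25, sigma^2 = 625.
g11 = 0.001600

0.001600


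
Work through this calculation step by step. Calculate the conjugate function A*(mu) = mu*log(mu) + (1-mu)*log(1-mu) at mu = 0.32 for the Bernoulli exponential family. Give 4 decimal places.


Legendre transform for Bernoulli:
A*(mu) = mu*log(mu) + (1-mu)*log(1-mu).
mu = 0.32, 1-mu = 0.68.
mu*log(mu) = 0.32*log(0.32) = -0.364619.
(1-mu)*log(1-mu) = 0.68*log(0.68) = -0.26225.
A* = -0.364619 + -0.26225 = -0.6269

-0.6269


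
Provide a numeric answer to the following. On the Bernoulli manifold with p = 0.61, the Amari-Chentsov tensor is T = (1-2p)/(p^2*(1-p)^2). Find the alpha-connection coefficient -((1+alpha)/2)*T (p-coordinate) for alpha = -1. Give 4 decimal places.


Skewness (Amari-Chentsov) tensor: T = (1-2p)/(p^2*(1-p)^2).
p = 0.61, 1-2p = -0.22, p^2 = 0.3721, (1-p)^2 = 0.1521.
T = -0.22/(0.3721 * 0.1521) = -3.887172.
In the p-coordinate, Gamma^(alpha) = Gamma^(0) - (alpha/2)*T with Gamma^(0) = (1/2)*g'(p) = -T/2,
so Gamma^(alpha) = -((1+alpha)/2)*T.
alpha = -1, -(1+alpha)/2 = 0.0.
Gamma = 0.0 * -3.887172 = 0.0000

0.0000


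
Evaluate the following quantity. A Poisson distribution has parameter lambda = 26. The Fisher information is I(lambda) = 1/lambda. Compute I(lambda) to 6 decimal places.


Fisher information for Poisson: I(lambda) = 1/lambda.
lambda = 26.
I(lambda) = 1/26 = 0.038462

0.038462


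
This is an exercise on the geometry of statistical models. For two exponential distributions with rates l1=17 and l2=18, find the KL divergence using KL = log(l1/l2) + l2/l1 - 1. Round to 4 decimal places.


KL divergence for exponential family:
KL = log(l1/l2) + l2/l1 - 1.
log(17/18) = -0.057158.
18/17 = 1.058824.
KL = -0.057158 + 1.058824 - 1 = 0.0017

0.0017


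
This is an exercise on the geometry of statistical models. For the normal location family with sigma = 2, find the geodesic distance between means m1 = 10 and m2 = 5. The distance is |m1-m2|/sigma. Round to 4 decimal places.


On the fixed-variance normal subfamily, geodesic distance = |m1-m2|/sigma.
|10 - 5| = 5.
sigma = 2.
d = 5/2 = 2.5000

2.5000


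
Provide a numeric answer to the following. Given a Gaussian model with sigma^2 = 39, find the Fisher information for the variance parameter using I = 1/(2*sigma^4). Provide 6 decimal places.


Fisher information for variance: I(sigma^2) = 1/(2*sigma^4).
sigma^2 = 39, so sigma^4 = 1521.
I = 1/(2*1521) = 1/3042 = 0.000329

0.000329


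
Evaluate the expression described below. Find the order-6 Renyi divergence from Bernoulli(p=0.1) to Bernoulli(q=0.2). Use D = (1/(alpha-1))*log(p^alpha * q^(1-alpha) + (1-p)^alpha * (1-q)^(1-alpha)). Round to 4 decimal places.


Renyi divergence of order alpha between Bernoulli distributions:
D = (1/(alpha-1))*log(p^alpha * q^(1-alpha) + (1-p)^alpha * (1-q)^(1-alpha)).
alpha = 6, p = 0.1, q = 0.2.
p^alpha * q^(1-alpha) = 0.1^6 * 0.2^-5 = 0.003125.
(1-p)^alpha * (1-q)^(1-alpha) = 0.9^6 * 0.8^-5 = 1.621829.
sum = 0.003125 + 1.621829 = 1.624954.
D = (1/5)*log(1.624954) = 0.0971

0.0971


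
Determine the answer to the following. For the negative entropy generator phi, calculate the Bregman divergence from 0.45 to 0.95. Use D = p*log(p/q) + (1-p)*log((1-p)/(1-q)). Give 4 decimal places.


Bregman divergence with negative entropy generator:
D = p*log(p/q) + (1-p)*log((1-p)/(1-q)).
p = 0.45, q = 0.95.
p*log(p/q) = 0.45*log(0.45/0.95) = -0.336246.
(1-p)*log((1-p)/(1-q)) = 0.55*log(0.55/0.05) = 1.318842.
D = -0.336246 + 1.318842 = 0.9826

0.9826


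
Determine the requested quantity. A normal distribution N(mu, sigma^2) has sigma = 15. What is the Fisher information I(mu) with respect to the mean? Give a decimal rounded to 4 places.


The Fisher information for the mean of a normal distribution is I(mu) = 1/sigma^2.
sigma = 15, so sigma^2 = 225.
I(mu) = 1/225 = 0.0044

0.0044


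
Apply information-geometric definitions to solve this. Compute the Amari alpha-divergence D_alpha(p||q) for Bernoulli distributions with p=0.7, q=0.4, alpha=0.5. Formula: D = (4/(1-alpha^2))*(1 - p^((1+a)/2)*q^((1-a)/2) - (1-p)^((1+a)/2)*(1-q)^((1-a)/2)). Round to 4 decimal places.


Amari alpha-divergence:
D = (4/(1-alpha^2))*(1 - p^((1+a)/2)*q^((1-a)/2) - (1-p)^((1+a)/2)*(1-q)^((1-a)/2)).
alpha = 0.5, p = 0.7, q = 0.4.
e1 = (1+alpha)/2 = 0.75, e2 = (1-alpha)/2 = 0.25.
t1 = p^e1 * q^e2 = 0.7^0.75 * 0.4^0.25 = 0.608609.
t2 = (1-p)^e1 * (1-q)^e2 = 0.3^0.75 * 0.6^0.25 = 0.356762.
4/(1-alpha^2) = 5.333333.
D = 5.333333*(1 - 0.608609 - 0.356762) = 0.1847

0.1847


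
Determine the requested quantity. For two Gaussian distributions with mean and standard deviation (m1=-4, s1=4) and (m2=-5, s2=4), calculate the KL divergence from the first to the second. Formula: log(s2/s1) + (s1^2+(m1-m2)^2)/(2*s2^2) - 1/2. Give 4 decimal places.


KL divergence between normal distributions:
KL = log(s2/s1) + (s1^2 + (m1-m2)^2)/(2*s2^2) - 1/2.
log(4/4) = 0.0.
(4^2 + (-4--5)^2)/(2*4^2) = (16 + 1)/32 = 0.53125.
KL = 0.0 + 0.53125 - 0.5 = 0.0313

0.0313


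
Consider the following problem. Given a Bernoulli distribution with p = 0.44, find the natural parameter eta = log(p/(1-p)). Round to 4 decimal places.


Natural parameter for Bernoulli: eta = log(p/(1-p)).
p = 0.44, 1-p = 0.56.
p/(1-p) = 0.785714.
eta = log(0.785714) = -0.2412

-0.2412


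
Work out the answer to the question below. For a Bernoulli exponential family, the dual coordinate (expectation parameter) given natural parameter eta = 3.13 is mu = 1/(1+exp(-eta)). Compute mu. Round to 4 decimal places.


Dual coordinate (expectation parameter) for Bernoulli:
mu = 1/(1+exp(-eta)).
eta = 3.13.
exp(-eta) = exp(-3.13) = 0.043718.
mu = 1/(1+0.043718) = 0.9581

0.9581


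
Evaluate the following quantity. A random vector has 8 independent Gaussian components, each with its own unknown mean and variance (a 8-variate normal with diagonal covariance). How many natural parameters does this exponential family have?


Exponential family dimension calculation:
Each univariate normal has two natural parameters (mu/sigma^2 and -1/(2 sigma^2)).
With 8 independent components, dim = 2 * 8 = 16.

16


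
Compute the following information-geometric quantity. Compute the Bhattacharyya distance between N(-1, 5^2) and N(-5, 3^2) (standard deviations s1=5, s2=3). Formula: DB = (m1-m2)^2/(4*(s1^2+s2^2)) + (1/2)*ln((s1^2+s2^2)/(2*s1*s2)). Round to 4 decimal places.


Bhattacharyya distance between two Gaussians:
DB = (m1-m2)^2/(4*(s1^2+s2^2)) + (1/2)*ln((s1^2+s2^2)/(2*s1*s2)).
(m1-m2)^2 = (4)^2 = 16.
s1^2+s2^2 = 25 + 9 = 34.
term1 = 16/136 = 0.117647.
term2 = 0.5*ln(34/30.0) = 0.062582.
DB = 0.117647 + 0.062582 = 0.1802

0.1802


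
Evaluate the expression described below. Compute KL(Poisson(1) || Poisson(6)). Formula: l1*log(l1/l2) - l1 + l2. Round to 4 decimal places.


KL divergence for Poisson:
KL = l1*log(l1/l2) - l1 + l2.
l1 = 1, l2 = 6.
log(1/6) = -1.791759.
l1*log(l1/l2) = 1 * -1.791759 = -1.791759.
KL = -1.791759 - 1 + 6 = 3.2082

3.2082


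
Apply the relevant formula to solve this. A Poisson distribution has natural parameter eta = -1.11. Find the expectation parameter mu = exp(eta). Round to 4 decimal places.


Expectation parameter for Poisson exponential family:
mu = exp(eta).
eta = -1.11.
mu = exp(-1.11) = 0.3296

0.3296


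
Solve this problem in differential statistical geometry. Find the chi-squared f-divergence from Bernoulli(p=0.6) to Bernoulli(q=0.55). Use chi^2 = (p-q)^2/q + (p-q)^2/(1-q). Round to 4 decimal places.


Chi-squared divergence between Bernoulli distributions:
chi^2 = (p-q)^2/q + (p-q)^2/(1-q).
p = 0.6, q = 0.55, p-q = 0.05.
(p-q)^2 = 0.0025.
term1 = 0.0025/0.55 = 0.004545.
term2 = 0.0025/0.45 = 0.005556.
chi^2 = 0.004545 + 0.005556 = 0.0101

0.0101


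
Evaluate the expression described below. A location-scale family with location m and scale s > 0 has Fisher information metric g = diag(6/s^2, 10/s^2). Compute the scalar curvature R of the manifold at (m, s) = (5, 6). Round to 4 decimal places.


The metric has the form g = (A dm^2 + B ds^2)/s^2 with A = 6, B = 10.
Substitute u = sqrt(A/B)*m: g = B*(du^2 + ds^2)/s^2, i.e. B times the
Poincare upper half-plane metric, which has constant Gaussian curvature -1.
Scaling a 2D metric by a constant c divides the Gaussian curvature by c,
so K = -1/B = -1/(10) = -0.1000 everywhere (the point (m, s) = (5, 6) is irrelevant:
the curvature is constant).
Scalar curvature in dimension 2: R = 2K = -2/(10) = -0.2000.

-0.2000


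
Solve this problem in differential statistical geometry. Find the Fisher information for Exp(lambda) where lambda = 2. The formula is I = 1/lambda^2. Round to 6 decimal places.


Fisher information for exponential: I(lambda) = 1/lambda^2.
lambda = 2, lambda^2 = 4.
I = 1/4 = 0.250000

0.250000


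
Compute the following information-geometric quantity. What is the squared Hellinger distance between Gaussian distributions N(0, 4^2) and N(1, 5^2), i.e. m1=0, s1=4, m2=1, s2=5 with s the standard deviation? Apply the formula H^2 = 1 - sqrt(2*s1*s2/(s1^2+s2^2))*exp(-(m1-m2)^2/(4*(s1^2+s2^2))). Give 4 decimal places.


Squared Hellinger distance for Gaussians:
H^2 = 1 - sqrt(2*s1*s2/(s1^2+s2^2)) * exp(-(m1-m2)^2/(4*(s1^2+s2^2))).
s1^2 = 16, s2^2 = 25, s1^2+s2^2 = 41.
sqrt(2*4*5/(41)) = 0.98773.
(m1-m2)^2 = (-1)^2 = 1.
exp(-1/(4*41)) = exp(-0.006098) = 0.993921.
H^2 = 1 - 0.98773*0.993921 = 0.0183

0.0183


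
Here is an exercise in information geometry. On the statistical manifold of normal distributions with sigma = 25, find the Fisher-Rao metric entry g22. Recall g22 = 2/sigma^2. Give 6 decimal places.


For the 2-parameter normal family, the Fisher metric has:
  g11 = 1/sigma^2, g22 = 2/sigma^2.
sigma = 25, sigma^2 = 625.
g22 = 0.003200

0.003200


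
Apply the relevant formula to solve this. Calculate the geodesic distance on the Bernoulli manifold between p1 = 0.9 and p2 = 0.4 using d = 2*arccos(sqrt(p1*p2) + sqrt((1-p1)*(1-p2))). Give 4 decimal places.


Geodesic distance on Bernoulli manifold:
d(p1,p2) = 2*arccos(sqrt(p1*p2) + sqrt((1-p1)*(1-p2))).
sqrt(p1*p2) = sqrt(0.9*0.4) = 0.6.
sqrt((1-p1)*(1-p2)) = sqrt(0.1*0.6) = 0.244949.
arg = 0.6 + 0.244949 = 0.844949.
d = 2*arccos(0.844949) = 1.1287

1.1287


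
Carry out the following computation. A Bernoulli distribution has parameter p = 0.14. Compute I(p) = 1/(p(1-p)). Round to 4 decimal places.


For Bernoulli(p), Fisher information is I(p) = 1/(p*(1-p)).
p = 0.14, 1-p = 0.86.
p*(1-p) = 0.1204.
I(p) = 1/0.1204 = 8.3056

8.3056


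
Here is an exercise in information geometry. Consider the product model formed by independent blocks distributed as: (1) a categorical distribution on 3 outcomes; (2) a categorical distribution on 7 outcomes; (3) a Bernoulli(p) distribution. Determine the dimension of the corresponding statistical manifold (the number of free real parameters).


The dimension of a statistical manifold equals the number of free
(independent) real parameters of the model. For a product of independent
blocks the parameter counts add.
- categorical on 3 outcomes (probabilities sum to 1): 3-1 = 2.
- categorical on 7 outcomes (probabilities sum to 1): 7-1 = 6.
- Bernoulli (p): 1.
Total = 2 + 6 + 1 = 9.
Dimension = 9

9


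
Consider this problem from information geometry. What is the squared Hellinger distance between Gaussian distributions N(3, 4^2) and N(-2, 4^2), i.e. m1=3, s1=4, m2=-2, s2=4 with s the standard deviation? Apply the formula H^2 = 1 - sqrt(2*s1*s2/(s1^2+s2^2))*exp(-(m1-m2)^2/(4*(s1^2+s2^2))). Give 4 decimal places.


Squared Hellinger distance for Gaussians:
H^2 = 1 - sqrt(2*s1*s2/(s1^2+s2^2)) * exp(-(m1-m2)^2/(4*(s1^2+s2^2))).
s1^2 = 16, s2^2 = 16, s1^2+s2^2 = 32.
sqrt(2*4*4/(32)) = 1.0.
(m1-m2)^2 = (5)^2 = 25.
exp(-25/(4*32)) = exp(-0.195312) = 0.822578.
H^2 = 1 - 1.0*0.822578 = 0.1774

0.1774


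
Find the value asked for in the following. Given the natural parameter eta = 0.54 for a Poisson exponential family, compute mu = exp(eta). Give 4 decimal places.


Expectation parameter for Poisson exponential family:
mu = exp(eta).
eta = 0.54.
mu = exp(0.54) = 1.7160

1.7160


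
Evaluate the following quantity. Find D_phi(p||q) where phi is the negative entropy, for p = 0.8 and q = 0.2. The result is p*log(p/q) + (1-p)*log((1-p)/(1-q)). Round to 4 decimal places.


Bregman divergence with negative entropy generator:
D = p*log(p/q) + (1-p)*log((1-p)/(1-q)).
p = 0.8, q = 0.2.
p*log(p/q) = 0.8*log(0.8/0.2) = 1.109035.
(1-p)*log((1-p)/(1-q)) = 0.2*log(0.2/0.8) = -0.277259.
D = 1.109035 + -0.277259 = 0.8318

0.8318


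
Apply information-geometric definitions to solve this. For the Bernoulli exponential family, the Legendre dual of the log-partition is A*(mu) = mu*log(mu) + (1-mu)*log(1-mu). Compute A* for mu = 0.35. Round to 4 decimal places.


Legendre transform for Bernoulli:
A*(mu) = mu*log(mu) + (1-mu)*log(1-mu).
mu = 0.35, 1-mu = 0.65.
mu*log(mu) = 0.35*log(0.35) = -0.367438.
(1-mu)*log(1-mu) = 0.65*log(0.65) = -0.280009.
A* = -0.367438 + -0.280009 = -0.6474

-0.6474


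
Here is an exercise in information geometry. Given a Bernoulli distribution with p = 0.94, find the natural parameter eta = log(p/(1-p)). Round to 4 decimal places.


Natural parameter for Bernoulli: eta = log(p/(1-p)).
p = 0.94, 1-p = 0.06.
p/(1-p) = 15.666667.
eta = log(15.666667) = 2.7515

2.7515


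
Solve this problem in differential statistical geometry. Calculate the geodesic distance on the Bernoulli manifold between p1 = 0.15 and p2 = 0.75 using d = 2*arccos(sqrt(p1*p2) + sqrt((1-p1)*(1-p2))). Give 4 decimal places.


Geodesic distance on Bernoulli manifold:
d(p1,p2) = 2*arccos(sqrt(p1*p2) + sqrt((1-p1)*(1-p2))).
sqrt(p1*p2) = sqrt(0.15*0.75) = 0.33541.
sqrt((1-p1)*(1-p2)) = sqrt(0.85*0.25) = 0.460977.
arg = 0.33541 + 0.460977 = 0.796387.
d = 2*arccos(0.796387) = 1.2990

1.2990


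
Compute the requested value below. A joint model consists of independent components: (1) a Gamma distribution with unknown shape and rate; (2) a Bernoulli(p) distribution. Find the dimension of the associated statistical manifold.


The dimension of a statistical manifold equals the number of free
(independent) real parameters of the model. For a product of independent
blocks the parameter counts add.
- Gamma (shape, rate): 2.
- Bernoulli (p): 1.
Total = 2 + 1 = 3.
Dimension = 3

3


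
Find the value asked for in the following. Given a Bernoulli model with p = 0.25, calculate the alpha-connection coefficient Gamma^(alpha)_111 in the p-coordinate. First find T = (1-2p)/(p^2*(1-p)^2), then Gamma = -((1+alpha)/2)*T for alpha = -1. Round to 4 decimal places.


Skewness (Amari-Chentsov) tensor: T = (1-2p)/(p^2*(1-p)^2).
p = 0.25, 1-2p = 0.5, p^2 = 0.0625, (1-p)^2 = 0.5625.
T = 0.5/(0.0625 * 0.5625) = 14.222222.
In the p-coordinate, Gamma^(alpha) = Gamma^(0) - (alpha/2)*T with Gamma^(0) = (1/2)*g'(p) = -T/2,
so Gamma^(alpha) = -((1+alpha)/2)*T.
alpha = -1, -(1+alpha)/2 = 0.0.
Gamma = 0.0 * 14.222222 = 0.0000

0.0000


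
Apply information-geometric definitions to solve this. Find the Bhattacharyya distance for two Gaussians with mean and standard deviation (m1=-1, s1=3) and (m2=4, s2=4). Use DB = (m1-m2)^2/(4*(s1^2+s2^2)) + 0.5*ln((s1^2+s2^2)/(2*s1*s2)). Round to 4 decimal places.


Bhattacharyya distance between two Gaussians:
DB = (m1-m2)^2/(4*(s1^2+s2^2)) + (1/2)*ln((s1^2+s2^2)/(2*s1*s2)).
(m1-m2)^2 = (-5)^2 = 25.
s1^2+s2^2 = 9 + 16 = 25.
term1 = 25/100 = 0.25.
term2 = 0.5*ln(25/24.0) = 0.020411.
DB = 0.25 + 0.020411 = 0.2704

0.2704


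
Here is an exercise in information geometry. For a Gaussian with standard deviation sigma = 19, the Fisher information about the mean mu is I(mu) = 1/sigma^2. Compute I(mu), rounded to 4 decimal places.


The Fisher information for the mean of a normal distribution is I(mu) = 1/sigma^2.
sigma = 19, so sigma^2 = 361.
I(mu) = 1/361 = 0.0028

0.0028


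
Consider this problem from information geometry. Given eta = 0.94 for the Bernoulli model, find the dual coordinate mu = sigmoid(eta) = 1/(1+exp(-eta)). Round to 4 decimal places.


Dual coordinate (expectation parameter) for Bernoulli:
mu = 1/(1+exp(-eta)).
eta = 0.94.
exp(-eta) = exp(-0.94) = 0.390628.
mu = 1/(1+0.390628) = 0.7191

0.7191


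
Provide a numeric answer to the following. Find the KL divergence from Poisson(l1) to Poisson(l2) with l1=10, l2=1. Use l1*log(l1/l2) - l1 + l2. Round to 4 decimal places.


KL divergence for Poisson:
KL = l1*log(l1/l2) - l1 + l2.
l1 = 10, l2 = 1.
log(10/1) = 2.302585.
l1*log(l1/l2) = 10 * 2.302585 = 23.025851.
KL = 23.025851 - 10 + 1 = 14.0259

14.0259


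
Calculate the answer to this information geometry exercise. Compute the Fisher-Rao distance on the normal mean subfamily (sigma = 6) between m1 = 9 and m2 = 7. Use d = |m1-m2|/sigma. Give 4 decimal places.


On the fixed-variance normal subfamily, geodesic distance = |m1-m2|/sigma.
|9 - 7| = 2.
sigma = 6.
d = 2/6 = 0.3333

0.3333


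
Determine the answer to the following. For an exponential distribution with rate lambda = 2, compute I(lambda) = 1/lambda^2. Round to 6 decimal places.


Fisher information for exponential: I(lambda) = 1/lambda^2.
lambda = 2, lambda^2 = 4.
I = 1/4 = 0.250000

0.250000


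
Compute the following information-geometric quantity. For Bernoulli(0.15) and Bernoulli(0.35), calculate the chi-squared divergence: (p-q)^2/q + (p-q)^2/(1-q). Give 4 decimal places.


Chi-squared divergence between Bernoulli distributions:
chi^2 = (p-q)^2/q + (p-q)^2/(1-q).
p = 0.15, q = 0.35, p-q = -0.2.
(p-q)^2 = 0.04.
term1 = 0.04/0.35 = 0.114286.
term2 = 0.04/0.65 = 0.061538.
chi^2 = 0.114286 + 0.061538 = 0.1758

0.1758


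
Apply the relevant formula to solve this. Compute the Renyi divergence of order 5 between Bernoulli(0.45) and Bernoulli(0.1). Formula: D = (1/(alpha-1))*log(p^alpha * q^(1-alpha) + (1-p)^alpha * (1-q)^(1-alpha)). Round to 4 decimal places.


Renyi divergence of order alpha between Bernoulli distributions:
D = (1/(alpha-1))*log(p^alpha * q^(1-alpha) + (1-p)^alpha * (1-q)^(1-alpha)).
alpha = 5, p = 0.45, q = 0.1.
p^alpha * q^(1-alpha) = 0.45^5 * 0.1^-4 = 184.528125.
(1-p)^alpha * (1-q)^(1-alpha) = 0.55^5 * 0.9^-4 = 0.076708.
sum = 184.528125 + 0.076708 = 184.604833.
D = (1/4)*log(184.604833) = 1.3046

1.3046


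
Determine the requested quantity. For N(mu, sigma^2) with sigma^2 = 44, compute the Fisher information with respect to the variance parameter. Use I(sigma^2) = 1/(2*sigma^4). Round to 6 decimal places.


Fisher information for variance: I(sigma^2) = 1/(2*sigma^4).
sigma^2 = 44, so sigma^4 = 1936.
I = 1/(2*1936) = 1/3872 = 0.000258

0.000258


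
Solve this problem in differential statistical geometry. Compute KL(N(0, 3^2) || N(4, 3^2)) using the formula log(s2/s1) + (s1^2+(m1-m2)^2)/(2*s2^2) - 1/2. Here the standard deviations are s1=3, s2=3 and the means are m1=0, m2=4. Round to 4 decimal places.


KL divergence between normal distributions:
KL = log(s2/s1) + (s1^2 + (m1-m2)^2)/(2*s2^2) - 1/2.
log(3/3) = 0.0.
(3^2 + (0-4)^2)/(2*3^2) = (9 + 16)/18 = 1.388889.
KL = 0.0 + 1.388889 - 0.5 = 0.8889

0.8889


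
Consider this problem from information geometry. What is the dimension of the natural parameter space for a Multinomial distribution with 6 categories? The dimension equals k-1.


Exponential family dimension calculation:
For Multinomial with k=6 categories, dim = k-1 = 5.

5


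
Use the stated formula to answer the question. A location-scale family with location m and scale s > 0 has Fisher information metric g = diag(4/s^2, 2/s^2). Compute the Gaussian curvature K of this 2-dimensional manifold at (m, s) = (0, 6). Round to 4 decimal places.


The metric has the form g = (A dm^2 + B ds^2)/s^2 with A = 4, B = 2.
Substitute u = sqrt(A/B)*m: g = B*(du^2 + ds^2)/s^2, i.e. B times the
Poincare upper half-plane metric, which has constant Gaussian curvature -1.
Scaling a 2D metric by a constant c divides the Gaussian curvature by c,
so K = -1/B = -1/(2) = -0.5000 everywhere (the point (m, s) = (0, 6) is irrelevant:
the curvature is constant).
The requested Gaussian curvature is K = -0.5000.

-0.5000


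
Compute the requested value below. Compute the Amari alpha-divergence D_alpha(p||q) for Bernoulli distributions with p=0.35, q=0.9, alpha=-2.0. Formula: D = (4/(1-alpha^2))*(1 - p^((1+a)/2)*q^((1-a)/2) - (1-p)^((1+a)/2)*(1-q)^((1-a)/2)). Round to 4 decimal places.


Amari alpha-divergence:
D = (4/(1-alpha^2))*(1 - p^((1+a)/2)*q^((1-a)/2) - (1-p)^((1+a)/2)*(1-q)^((1-a)/2)).
alpha = -2.0, p = 0.35, q = 0.9.
e1 = (1+alpha)/2 = -0.5, e2 = (1-alpha)/2 = 1.5.
t1 = p^e1 * q^e2 = 0.35^-0.5 * 0.9^1.5 = 1.443211.
t2 = (1-p)^e1 * (1-q)^e2 = 0.65^-0.5 * 0.1^1.5 = 0.039223.
4/(1-alpha^2) = -1.333333.
D = -1.333333*(1 - 1.443211 - 0.039223) = 0.6432

0.6432


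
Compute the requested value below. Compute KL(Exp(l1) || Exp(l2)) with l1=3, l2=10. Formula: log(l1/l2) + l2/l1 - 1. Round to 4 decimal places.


KL divergence for exponential family:
KL = log(l1/l2) + l2/l1 - 1.
log(3/10) = -1.203973.
10/3 = 3.333333.
KL = -1.203973 + 3.333333 - 1 = 1.1294

1.1294


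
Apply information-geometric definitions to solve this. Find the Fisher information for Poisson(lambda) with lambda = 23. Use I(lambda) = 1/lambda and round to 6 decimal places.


Fisher information for Poisson: I(lambda) = 1/lambda.
lambda = 23.
I(lambda) = 1/23 = 0.043478

0.043478


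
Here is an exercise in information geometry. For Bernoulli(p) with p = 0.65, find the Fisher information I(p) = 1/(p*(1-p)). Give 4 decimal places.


For Bernoulli(p), Fisher information is I(p) = 1/(p*(1-p)).
p = 0.65, 1-p = 0.35.
p*(1-p) = 0.2275.
I(p) = 1/0.2275 = 4.3956

4.3956


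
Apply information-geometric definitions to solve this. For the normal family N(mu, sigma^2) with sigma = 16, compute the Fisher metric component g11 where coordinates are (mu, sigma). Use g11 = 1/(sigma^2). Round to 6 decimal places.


For the 2-parameter normal family, the Fisher metric has:
  g11 = 1/sigma^2, g22 = 2/sigma^2.
sigma = 16, sigma^2 = 256.
g11 = 0.003906

0.003906


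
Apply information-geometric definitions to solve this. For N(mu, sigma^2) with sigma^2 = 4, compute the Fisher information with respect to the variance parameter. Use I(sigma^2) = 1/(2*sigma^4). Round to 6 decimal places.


Fisher information for variance: I(sigma^2) = 1/(2*sigma^4).
sigma^2 = 4, so sigma^4 = 16.
I = 1/(2*16) = 1/32 = 0.031250

0.031250


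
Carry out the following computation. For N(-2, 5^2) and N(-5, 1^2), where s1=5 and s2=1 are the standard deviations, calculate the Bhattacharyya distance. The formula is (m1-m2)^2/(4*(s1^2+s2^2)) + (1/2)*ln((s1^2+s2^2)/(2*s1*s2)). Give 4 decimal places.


Bhattacharyya distance between two Gaussians:
DB = (m1-m2)^2/(4*(s1^2+s2^2)) + (1/2)*ln((s1^2+s2^2)/(2*s1*s2)).
(m1-m2)^2 = (3)^2 = 9.
s1^2+s2^2 = 25 + 1 = 26.
term1 = 9/104 = 0.086538.
term2 = 0.5*ln(26/10.0) = 0.477756.
DB = 0.086538 + 0.477756 = 0.5643

0.5643


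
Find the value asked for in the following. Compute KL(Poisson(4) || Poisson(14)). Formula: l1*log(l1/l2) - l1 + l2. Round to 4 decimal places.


KL divergence for Poisson:
KL = l1*log(l1/l2) - l1 + l2.
l1 = 4, l2 = 14.
log(4/14) = -1.252763.
l1*log(l1/l2) = 4 * -1.252763 = -5.011052.
KL = -5.011052 - 4 + 14 = 4.9889

4.9889


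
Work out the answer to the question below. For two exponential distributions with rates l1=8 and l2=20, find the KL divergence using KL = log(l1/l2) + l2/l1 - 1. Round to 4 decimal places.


KL divergence for exponential family:
KL = log(l1/l2) + l2/l1 - 1.
log(8/20) = -0.916291.
20/8 = 2.5.
KL = -0.916291 + 2.5 - 1 = 0.5837

0.5837


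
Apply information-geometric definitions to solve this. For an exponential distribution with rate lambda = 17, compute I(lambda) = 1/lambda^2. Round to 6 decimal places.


Fisher information for exponential: I(lambda) = 1/lambda^2.
lambda = 17, lambda^2 = 289.
I = 1/289 = 0.003460

0.003460


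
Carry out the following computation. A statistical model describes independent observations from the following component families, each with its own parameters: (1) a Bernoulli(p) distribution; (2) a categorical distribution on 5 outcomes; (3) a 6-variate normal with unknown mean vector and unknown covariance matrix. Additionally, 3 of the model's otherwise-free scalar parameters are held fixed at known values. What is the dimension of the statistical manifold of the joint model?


The dimension of a statistical manifold equals the number of free
(independent) real parameters of the model. For a product of independent
blocks the parameter counts add.
- Bernoulli (p): 1.
- categorical on 5 outcomes (probabilities sum to 1): 5-1 = 4.
- 6-variate normal: 6 (mean) + 6*7/2 = 21 (symmetric covariance) = 27.
Total = 1 + 4 + 27 = 32.
3 parameter(s) fixed at known values: 32 - 3 = 29.
Dimension = 29

29


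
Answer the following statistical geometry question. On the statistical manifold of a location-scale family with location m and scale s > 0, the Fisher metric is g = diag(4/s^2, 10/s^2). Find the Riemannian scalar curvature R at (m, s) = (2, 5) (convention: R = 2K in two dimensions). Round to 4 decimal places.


The metric has the form g = (A dm^2 + B ds^2)/s^2 with A = 4, B = 10.
Substitute u = sqrt(A/B)*m: g = B*(du^2 + ds^2)/s^2, i.e. B times the
Poincare upper half-plane metric, which has constant Gaussian curvature -1.
Scaling a 2D metric by a constant c divides the Gaussian curvature by c,
so K = -1/B = -1/(10) = -0.1000 everywhere (the point (m, s) = (2, 5) is irrelevant:
the curvature is constant).
Scalar curvature in dimension 2: R = 2K = -2/(10) = -0.2000.

-0.2000


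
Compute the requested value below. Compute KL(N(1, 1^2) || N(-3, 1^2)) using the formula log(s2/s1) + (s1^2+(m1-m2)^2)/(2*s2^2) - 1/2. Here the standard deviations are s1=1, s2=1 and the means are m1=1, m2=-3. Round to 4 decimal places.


KL divergence between normal distributions:
KL = log(s2/s1) + (s1^2 + (m1-m2)^2)/(2*s2^2) - 1/2.
log(1/1) = 0.0.
(1^2 + (1--3)^2)/(2*1^2) = (1 + 16)/2 = 8.5.
KL = 0.0 + 8.5 - 0.5 = 8.0000

8.0000


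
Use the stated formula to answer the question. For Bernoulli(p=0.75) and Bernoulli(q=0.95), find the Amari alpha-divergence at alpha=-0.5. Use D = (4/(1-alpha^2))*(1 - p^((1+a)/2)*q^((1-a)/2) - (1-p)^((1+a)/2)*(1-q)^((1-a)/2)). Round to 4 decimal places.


Amari alpha-divergence:
D = (4/(1-alpha^2))*(1 - p^((1+a)/2)*q^((1-a)/2) - (1-p)^((1+a)/2)*(1-q)^((1-a)/2)).
alpha = -0.5, p = 0.75, q = 0.95.
e1 = (1+alpha)/2 = 0.25, e2 = (1-alpha)/2 = 0.75.
t1 = p^e1 * q^e2 = 0.75^0.25 * 0.95^0.75 = 0.895484.
t2 = (1-p)^e1 * (1-q)^e2 = 0.25^0.25 * 0.05^0.75 = 0.074767.
4/(1-alpha^2) = 5.333333.
D = 5.333333*(1 - 0.895484 - 0.074767) = 0.1587

0.1587


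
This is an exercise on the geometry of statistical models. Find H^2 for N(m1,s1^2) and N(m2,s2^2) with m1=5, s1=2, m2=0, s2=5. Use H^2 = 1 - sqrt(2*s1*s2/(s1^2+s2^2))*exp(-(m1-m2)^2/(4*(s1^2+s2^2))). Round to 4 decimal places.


Squared Hellinger distance for Gaussians:
H^2 = 1 - sqrt(2*s1*s2/(s1^2+s2^2)) * exp(-(m1-m2)^2/(4*(s1^2+s2^2))).
s1^2 = 4, s2^2 = 25, s1^2+s2^2 = 29.
sqrt(2*2*5/(29)) = 0.830455.
(m1-m2)^2 = (5)^2 = 25.
exp(-25/(4*29)) = exp(-0.215517) = 0.806124.
H^2 = 1 - 0.830455*0.806124 = 0.3306

0.3306


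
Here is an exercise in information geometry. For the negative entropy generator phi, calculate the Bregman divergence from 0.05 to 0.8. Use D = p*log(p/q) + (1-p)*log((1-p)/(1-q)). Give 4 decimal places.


Bregman divergence with negative entropy generator:
D = p*log(p/q) + (1-p)*log((1-p)/(1-q)).
p = 0.05, q = 0.8.
p*log(p/q) = 0.05*log(0.05/0.8) = -0.138629.
(1-p)*log((1-p)/(1-q)) = 0.95*log(0.95/0.2) = 1.480237.
D = -0.138629 + 1.480237 = 1.3416

1.3416


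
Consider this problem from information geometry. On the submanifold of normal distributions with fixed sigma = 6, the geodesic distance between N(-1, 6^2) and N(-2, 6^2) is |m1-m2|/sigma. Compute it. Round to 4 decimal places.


On the fixed-variance normal subfamily, geodesic distance = |m1-m2|/sigma.
|-1 - -2| = 1.
sigma = 6.
d = 1/6 = 0.1667

0.1667


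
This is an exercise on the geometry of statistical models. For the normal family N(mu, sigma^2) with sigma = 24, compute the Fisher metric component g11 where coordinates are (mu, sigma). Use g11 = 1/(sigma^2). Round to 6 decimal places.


For the 2-parameter normal family, the Fisher metric has:
  g11 = 1/sigma^2, g22 = 2/sigma^2.
sigma = 24, sigma^2 = 576.
g11 = 0.001736

0.001736


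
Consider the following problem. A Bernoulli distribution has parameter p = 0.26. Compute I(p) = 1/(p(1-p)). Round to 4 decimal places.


For Bernoulli(p), Fisher information is I(p) = 1/(p*(1-p)).
p = 0.26, 1-p = 0.74.
p*(1-p) = 0.1924.
I(p) = 1/0.1924 = 5.1975

5.1975


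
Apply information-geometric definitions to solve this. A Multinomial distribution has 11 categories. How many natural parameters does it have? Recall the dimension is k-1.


Exponential family dimension calculation:
For Multinomial with k=11 categories, dim = k-1 = 10.

10


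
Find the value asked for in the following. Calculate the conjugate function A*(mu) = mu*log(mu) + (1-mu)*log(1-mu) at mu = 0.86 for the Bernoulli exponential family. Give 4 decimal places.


Legendre transform for Bernoulli:
A*(mu) = mu*log(mu) + (1-mu)*log(1-mu).
mu = 0.86, 1-mu = 0.14.
mu*log(mu) = 0.86*log(0.86) = -0.129708.
(1-mu)*log(1-mu) = 0.14*log(0.14) = -0.275256.
A* = -0.129708 + -0.275256 = -0.4050

-0.4050


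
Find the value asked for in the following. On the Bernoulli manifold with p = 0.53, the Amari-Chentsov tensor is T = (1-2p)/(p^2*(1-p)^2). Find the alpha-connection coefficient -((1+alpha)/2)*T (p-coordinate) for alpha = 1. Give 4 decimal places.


Skewness (Amari-Chentsov) tensor: T = (1-2p)/(p^2*(1-p)^2).
p = 0.53, 1-2p = -0.06, p^2 = 0.2809, (1-p)^2 = 0.2209.
T = -0.06/(0.2809 * 0.2209) = -0.96695.
In the p-coordinate, Gamma^(alpha) = Gamma^(0) - (alpha/2)*T with Gamma^(0) = (1/2)*g'(p) = -T/2,
so Gamma^(alpha) = -((1+alpha)/2)*T.
alpha = 1, -(1+alpha)/2 = -1.0.
Gamma = -1.0 * -0.96695 = 0.9669

0.9669


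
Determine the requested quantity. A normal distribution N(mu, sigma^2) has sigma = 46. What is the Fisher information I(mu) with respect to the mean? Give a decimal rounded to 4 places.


The Fisher information for the mean of a normal distribution is I(mu) = 1/sigma^2.
sigma = 46, so sigma^2 = 2116.
I(mu) = 1/2116 = 0.0005

0.0005


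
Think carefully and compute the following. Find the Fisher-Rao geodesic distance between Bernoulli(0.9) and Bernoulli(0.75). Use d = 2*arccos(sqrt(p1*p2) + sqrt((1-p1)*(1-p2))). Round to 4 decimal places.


Geodesic distance on Bernoulli manifold:
d(p1,p2) = 2*arccos(sqrt(p1*p2) + sqrt((1-p1)*(1-p2))).
sqrt(p1*p2) = sqrt(0.9*0.75) = 0.821584.
sqrt((1-p1)*(1-p2)) = sqrt(0.1*0.25) = 0.158114.
arg = 0.821584 + 0.158114 = 0.979698.
d = 2*arccos(0.979698) = 0.4037

0.4037


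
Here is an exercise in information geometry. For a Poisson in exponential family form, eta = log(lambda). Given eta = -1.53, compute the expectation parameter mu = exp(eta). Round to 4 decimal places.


Expectation parameter for Poisson exponential family:
mu = exp(eta).
eta = -1.53.
mu = exp(-1.53) = 0.2165

0.2165


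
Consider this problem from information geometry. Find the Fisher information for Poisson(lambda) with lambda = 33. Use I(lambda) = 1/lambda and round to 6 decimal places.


Fisher information for Poisson: I(lambda) = 1/lambda.
lambda = 33.
I(lambda) = 1/33 = 0.030303

0.030303


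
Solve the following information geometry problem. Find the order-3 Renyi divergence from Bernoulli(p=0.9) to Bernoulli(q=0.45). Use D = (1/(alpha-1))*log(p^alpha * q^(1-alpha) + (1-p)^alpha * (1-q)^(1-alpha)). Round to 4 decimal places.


Renyi divergence of order alpha between Bernoulli distributions:
D = (1/(alpha-1))*log(p^alpha * q^(1-alpha) + (1-p)^alpha * (1-q)^(1-alpha)).
alpha = 3, p = 0.9, q = 0.45.
p^alpha * q^(1-alpha) = 0.9^3 * 0.45^-2 = 3.6.
(1-p)^alpha * (1-q)^(1-alpha) = 0.1^3 * 0.55^-2 = 0.003306.
sum = 3.6 + 0.003306 = 3.603306.
D = (1/2)*log(3.603306) = 0.6409

0.6409


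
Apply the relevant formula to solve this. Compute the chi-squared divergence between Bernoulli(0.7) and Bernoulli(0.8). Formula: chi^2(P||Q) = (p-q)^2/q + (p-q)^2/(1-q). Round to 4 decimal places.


Chi-squared divergence between Bernoulli distributions:
chi^2 = (p-q)^2/q + (p-q)^2/(1-q).
p = 0.7, q = 0.8, p-q = -0.1.
(p-q)^2 = 0.01.
term1 = 0.01/0.8 = 0.0125.
term2 = 0.01/0.2 = 0.05.
chi^2 = 0.0125 + 0.05 = 0.0625

0.0625
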